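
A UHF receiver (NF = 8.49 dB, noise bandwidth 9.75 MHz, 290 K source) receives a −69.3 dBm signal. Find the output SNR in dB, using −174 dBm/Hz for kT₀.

Noise floor: N = −174 + 10 log₁₀(B) + NF
10 log₁₀(9.75×10⁶) = 69.89 dB
N = −174 + 69.89 + 8.49 = −95.62 dBm
SNR = P_sig − N = −69.3 − (−95.62) = 26.32 dB → 26.3 dB

26.3 dB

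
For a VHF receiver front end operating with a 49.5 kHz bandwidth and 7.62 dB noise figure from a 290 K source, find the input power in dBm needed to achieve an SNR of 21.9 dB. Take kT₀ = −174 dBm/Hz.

−97.5 dBm

Sensitivity = −174 + 10 log₁₀(B) + NF + SNR_min
= −174 + 46.95 + 7.62 + 21.9
= −97.53 dBm → −97.5 dBm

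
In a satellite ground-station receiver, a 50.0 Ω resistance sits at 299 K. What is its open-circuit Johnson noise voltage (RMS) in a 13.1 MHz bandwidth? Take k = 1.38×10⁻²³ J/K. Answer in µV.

3.29 µV

V_n = √(4kTRB)
4kTRB = 4 × 1.38×10⁻²³ × 299 × 5.00×10¹ × 1.31×10⁷ = 1.08×10⁻¹¹ V²
V_n = √(1.08×10⁻¹¹) = 3.29×10⁻⁶ V = 3.29 µV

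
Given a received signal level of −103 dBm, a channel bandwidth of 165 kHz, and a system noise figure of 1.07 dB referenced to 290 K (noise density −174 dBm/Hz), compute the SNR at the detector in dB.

17.8 dB

Noise floor: N = −174 + 10 log₁₀(B) + NF
10 log₁₀(1.65×10⁵) = 52.17 dB
N = −174 + 52.17 + 1.07 = −120.76 dBm
SNR = P_sig − N = −103 − (−120.76) = 17.76 dB → 17.8 dB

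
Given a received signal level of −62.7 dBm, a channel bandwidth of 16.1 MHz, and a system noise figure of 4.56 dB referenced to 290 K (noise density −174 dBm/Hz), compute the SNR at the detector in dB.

34.7 dB

Noise floor: N = −174 + 10 log₁₀(B) + NF
10 log₁₀(1.61×10⁷) = 72.07 dB
N = −174 + 72.07 + 4.56 = −97.37 dBm
SNR = P_sig − N = −62.7 − (−97.37) = 34.67 dB → 34.7 dB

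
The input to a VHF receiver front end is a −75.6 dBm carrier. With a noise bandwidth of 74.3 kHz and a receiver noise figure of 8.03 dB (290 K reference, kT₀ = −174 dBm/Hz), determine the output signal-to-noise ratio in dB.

Noise floor: N = −174 + 10 log₁₀(B) + NF
10 log₁₀(7.43×10⁴) = 48.71 dB
N = −174 + 48.71 + 8.03 = −117.26 dBm
SNR = P_sig − N = −75.6 − (−117.26) = 41.66 dB → 41.7 dB

41.7 dB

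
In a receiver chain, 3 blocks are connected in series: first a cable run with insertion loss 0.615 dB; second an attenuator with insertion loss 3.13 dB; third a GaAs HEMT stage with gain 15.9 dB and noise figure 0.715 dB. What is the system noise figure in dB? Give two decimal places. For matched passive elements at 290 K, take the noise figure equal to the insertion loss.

Convert to linear (a loss of L dB is a gain of −L dB): F_i = 10^(NF_i/10), G_i = 10^(G_i,dB/10)
  Stage 1: F_1 = 10^(0.615/10) = 1.152, G_1 = 10^(−0.615/10) = 0.8680
  Stage 2: F_2 = 10^(3.13/10) = 2.056, G_2 = 10^(−3.13/10) = 0.4864
  Stage 3: F_3 = 10^(0.715/10) = 1.179, G_3 = 10^(15.9/10) = 38.90
Friis cascade:
  F = 1.152 + (2.056 − 1)/0.8680 + (1.179 − 1)/0.4222 = 2.793
NF = 10 log₁₀(2.793) = 4.46 dB

4.46 dB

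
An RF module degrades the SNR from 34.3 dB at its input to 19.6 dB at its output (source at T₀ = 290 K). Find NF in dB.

14.7 dB

NF (dB) = SNR_in(dB) − SNR_out(dB) when the source is at T₀
NF = 34.3 − 19.6 = 14.7 dB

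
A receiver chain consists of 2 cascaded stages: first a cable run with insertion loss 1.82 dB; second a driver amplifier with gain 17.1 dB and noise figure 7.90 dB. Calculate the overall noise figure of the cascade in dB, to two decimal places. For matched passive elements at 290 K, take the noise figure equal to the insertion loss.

9.72 dB

Convert to linear (a loss of L dB is a gain of −L dB): F_i = 10^(NF_i/10), G_i = 10^(G_i,dB/10)
  Stage 1: F_1 = 10^(1.82/10) = 1.521, G_1 = 10^(−1.82/10) = 0.6577
  Stage 2: F_2 = 10^(7.90/10) = 6.166, G_2 = 10^(17.1/10) = 51.29
Friis cascade:
  F = 1.521 + (6.166 − 1)/0.6577 = 9.376
NF = 10 log₁₀(9.376) = 9.72 dB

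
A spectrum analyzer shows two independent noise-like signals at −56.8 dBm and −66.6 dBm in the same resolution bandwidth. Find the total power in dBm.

−56.4 dBm

Convert to linear, add, convert back:
P₁ = 2.09×10⁻⁹ W, P₂ = 2.19×10⁻¹⁰ W
P_tot = 2.31×10⁻⁹ W → 10 log₁₀(P_tot / 10⁻³) = −56.4 dBm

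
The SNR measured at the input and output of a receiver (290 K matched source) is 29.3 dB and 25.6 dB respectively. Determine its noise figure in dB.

NF (dB) = SNR_in(dB) − SNR_out(dB) when the source is at T₀
NF = 29.3 − 25.6 = 3.7 dB

3.7 dB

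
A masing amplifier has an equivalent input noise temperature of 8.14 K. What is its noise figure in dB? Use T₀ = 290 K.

0.120 dB

F = 1 + T_e/T₀ = 1 + 8.14/290 = 1.02807
NF = 10 log₁₀(1.02807) = 0.120 dB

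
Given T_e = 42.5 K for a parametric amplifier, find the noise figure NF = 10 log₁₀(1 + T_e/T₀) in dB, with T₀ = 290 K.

0.594 dB

F = 1 + T_e/T₀ = 1 + 42.5/290 = 1.14655
NF = 10 log₁₀(1.14655) = 0.594 dB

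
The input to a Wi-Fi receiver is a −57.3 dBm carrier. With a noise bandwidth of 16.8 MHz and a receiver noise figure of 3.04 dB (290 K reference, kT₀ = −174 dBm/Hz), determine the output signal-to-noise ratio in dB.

41.4 dB

Noise floor: N = −174 + 10 log₁₀(B) + NF
10 log₁₀(1.68×10⁷) = 72.25 dB
N = −174 + 72.25 + 3.04 = −98.71 dBm
SNR = P_sig − N = −57.3 − (−98.71) = 41.41 dB → 41.4 dB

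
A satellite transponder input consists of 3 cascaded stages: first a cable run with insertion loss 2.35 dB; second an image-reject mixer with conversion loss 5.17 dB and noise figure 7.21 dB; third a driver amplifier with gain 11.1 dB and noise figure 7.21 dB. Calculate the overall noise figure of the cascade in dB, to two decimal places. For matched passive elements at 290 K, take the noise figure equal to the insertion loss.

Convert to linear (a loss of L dB is a gain of −L dB): F_i = 10^(NF_i/10), G_i = 10^(G_i,dB/10)
  Stage 1: F_1 = 10^(2.35/10) = 1.718, G_1 = 10^(−2.35/10) = 0.5821
  Stage 2: F_2 = 10^(7.21/10) = 5.260, G_2 = 10^(−5.17/10) = 0.3041
  Stage 3: F_3 = 10^(7.21/10) = 5.260, G_3 = 10^(11.1/10) = 12.88
Friis cascade:
  F = 1.718 + (5.260 − 1)/0.5821 + (5.260 − 1)/0.1770 = 33.10
NF = 10 log₁₀(33.10) = 15.20 dB

15.20 dB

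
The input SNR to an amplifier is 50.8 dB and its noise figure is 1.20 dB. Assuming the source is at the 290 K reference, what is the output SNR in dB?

49.60 dB

By definition F = SNR_in/SNR_out, so in dB: SNR_out = SNR_in − NF
SNR_out = 50.8 − 1.20 = 49.60 dB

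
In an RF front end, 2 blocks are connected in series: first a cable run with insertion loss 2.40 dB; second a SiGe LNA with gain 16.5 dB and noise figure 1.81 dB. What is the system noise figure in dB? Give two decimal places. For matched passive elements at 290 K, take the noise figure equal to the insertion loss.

Convert to linear (a loss of L dB is a gain of −L dB): F_i = 10^(NF_i/10), G_i = 10^(G_i,dB/10)
  Stage 1: F_1 = 10^(2.40/10) = 1.738, G_1 = 10^(−2.40/10) = 0.5754
  Stage 2: F_2 = 10^(1.81/10) = 1.517, G_2 = 10^(16.5/10) = 44.67
Friis cascade:
  F = 1.738 + (1.517 − 1)/0.5754 = 2.636
NF = 10 log₁₀(2.636) = 4.21 dB

4.21 dB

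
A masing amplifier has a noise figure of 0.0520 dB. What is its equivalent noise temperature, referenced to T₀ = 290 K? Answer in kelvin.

3.49 K

F = 10^(0.0520/10) = 1.01205
T_e = (F − 1)·T₀ = (1.01205 − 1) × 290 = 3.49 K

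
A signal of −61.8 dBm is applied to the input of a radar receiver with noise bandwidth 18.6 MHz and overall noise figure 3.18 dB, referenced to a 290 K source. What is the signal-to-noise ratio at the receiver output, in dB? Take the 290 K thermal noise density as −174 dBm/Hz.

Noise floor: N = −174 + 10 log₁₀(B) + NF
10 log₁₀(1.86×10⁷) = 72.7 dB
N = −174 + 72.7 + 3.18 = −98.12 dBm
SNR = P_sig − N = −61.8 − (−98.12) = 36.32 dB → 36.3 dB

36.3 dB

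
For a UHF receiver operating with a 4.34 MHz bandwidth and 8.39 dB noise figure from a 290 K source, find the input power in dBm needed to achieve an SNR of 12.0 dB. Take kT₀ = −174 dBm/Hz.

Sensitivity = −174 + 10 log₁₀(B) + NF + SNR_min
= −174 + 66.37 + 8.39 + 12.0
= −87.24 dBm → −87.2 dBm

−87.2 dBm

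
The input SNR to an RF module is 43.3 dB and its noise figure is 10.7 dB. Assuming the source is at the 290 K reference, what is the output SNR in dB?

By definition F = SNR_in/SNR_out, so in dB: SNR_out = SNR_in − NF
SNR_out = 43.3 − 10.7 = 32.6 dB

32.6 dB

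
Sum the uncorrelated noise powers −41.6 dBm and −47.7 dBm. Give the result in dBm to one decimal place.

Convert to linear, add, convert back:
P₁ = 6.92×10⁻⁸ W, P₂ = 1.70×10⁻⁸ W
P_tot = 8.62×10⁻⁸ W → 10 log₁₀(P_tot / 10⁻³) = −40.6 dBm

−40.6 dBm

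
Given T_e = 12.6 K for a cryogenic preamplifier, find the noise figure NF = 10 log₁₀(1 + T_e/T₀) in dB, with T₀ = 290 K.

0.185 dB

F = 1 + T_e/T₀ = 1 + 12.6/290 = 1.04345
NF = 10 log₁₀(1.04345) = 0.185 dB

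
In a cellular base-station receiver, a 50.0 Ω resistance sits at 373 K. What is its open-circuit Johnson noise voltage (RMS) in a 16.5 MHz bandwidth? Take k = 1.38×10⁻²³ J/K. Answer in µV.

V_n = √(4kTRB)
4kTRB = 4 × 1.38×10⁻²³ × 373 × 5.00×10¹ × 1.65×10⁷ = 1.70×10⁻¹¹ V²
V_n = √(1.70×10⁻¹¹) = 4.12×10⁻⁶ V = 4.12 µV

4.12 µV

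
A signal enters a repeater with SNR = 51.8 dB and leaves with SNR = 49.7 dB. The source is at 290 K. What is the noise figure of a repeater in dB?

NF (dB) = SNR_in(dB) − SNR_out(dB) when the source is at T₀
NF = 51.8 − 49.7 = 2.1 dB

2.1 dB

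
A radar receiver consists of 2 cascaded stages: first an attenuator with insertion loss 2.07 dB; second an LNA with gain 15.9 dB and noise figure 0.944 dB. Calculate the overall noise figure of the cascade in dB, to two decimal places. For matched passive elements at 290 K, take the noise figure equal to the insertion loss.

3.01 dB

Convert to linear (a loss of L dB is a gain of −L dB): F_i = 10^(NF_i/10), G_i = 10^(G_i,dB/10)
  Stage 1: F_1 = 10^(2.07/10) = 1.611, G_1 = 10^(−2.07/10) = 0.6209
  Stage 2: F_2 = 10^(0.944/10) = 1.243, G_2 = 10^(15.9/10) = 38.90
Friis cascade:
  F = 1.611 + (1.243 − 1)/0.6209 = 2.002
NF = 10 log₁₀(2.002) = 3.01 dB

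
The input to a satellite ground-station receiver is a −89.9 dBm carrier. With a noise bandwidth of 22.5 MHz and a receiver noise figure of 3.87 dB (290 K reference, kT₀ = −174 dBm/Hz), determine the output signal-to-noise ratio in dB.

6.7 dB

Noise floor: N = −174 + 10 log₁₀(B) + NF
10 log₁₀(2.25×10⁷) = 73.52 dB
N = −174 + 73.52 + 3.87 = −96.61 dBm
SNR = P_sig − N = −89.9 − (−96.61) = 6.71 dB → 6.7 dB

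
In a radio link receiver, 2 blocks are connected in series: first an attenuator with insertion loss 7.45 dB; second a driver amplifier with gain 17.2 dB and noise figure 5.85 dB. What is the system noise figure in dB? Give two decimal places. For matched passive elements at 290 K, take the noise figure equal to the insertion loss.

Convert to linear (a loss of L dB is a gain of −L dB): F_i = 10^(NF_i/10), G_i = 10^(G_i,dB/10)
  Stage 1: F_1 = 10^(7.45/10) = 5.559, G_1 = 10^(−7.45/10) = 0.1799
  Stage 2: F_2 = 10^(5.85/10) = 3.846, G_2 = 10^(17.2/10) = 52.48
Friis cascade:
  F = 5.559 + (3.846 − 1)/0.1799 = 21.38
NF = 10 log₁₀(21.38) = 13.30 dB

13.30 dB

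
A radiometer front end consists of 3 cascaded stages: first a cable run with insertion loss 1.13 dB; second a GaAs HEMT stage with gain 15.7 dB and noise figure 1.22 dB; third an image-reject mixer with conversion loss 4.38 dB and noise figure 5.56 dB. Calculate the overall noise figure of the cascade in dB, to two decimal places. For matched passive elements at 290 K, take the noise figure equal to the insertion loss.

Convert to linear (a loss of L dB is a gain of −L dB): F_i = 10^(NF_i/10), G_i = 10^(G_i,dB/10)
  Stage 1: F_1 = 10^(1.13/10) = 1.297, G_1 = 10^(−1.13/10) = 0.7709
  Stage 2: F_2 = 10^(1.22/10) = 1.324, G_2 = 10^(15.7/10) = 37.15
  Stage 3: F_3 = 10^(5.56/10) = 3.597, G_3 = 10^(−4.38/10) = 0.3648
Friis cascade:
  F = 1.297 + (1.324 − 1)/0.7709 + (3.597 − 1)/28.64 = 1.809
NF = 10 log₁₀(1.809) = 2.57 dB

2.57 dB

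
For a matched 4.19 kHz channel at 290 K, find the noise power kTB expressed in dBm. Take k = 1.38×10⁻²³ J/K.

−137.8 dBm

P_n = kTB = 1.38×10⁻²³ × 290 × 4.19×10³ = 1.68×10⁻¹⁷ W
In dBm: 10 log₁₀(1.68×10⁻¹⁷ / 10⁻³) = −137.8 dBm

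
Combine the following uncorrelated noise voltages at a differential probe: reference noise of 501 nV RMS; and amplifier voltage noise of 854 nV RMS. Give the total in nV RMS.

Uncorrelated sources add in power (mean-square): V_tot = √(ΣV_i²)
V_tot = √[(5.01×10⁻⁷)² + (8.54×10⁻⁷)²] = 9.90×10⁻⁷ V = 990 nV

990 nV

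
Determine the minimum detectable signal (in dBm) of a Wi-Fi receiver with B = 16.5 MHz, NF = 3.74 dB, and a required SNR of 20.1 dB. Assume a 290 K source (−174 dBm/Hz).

Sensitivity = −174 + 10 log₁₀(B) + NF + SNR_min
= −174 + 72.17 + 3.74 + 20.1
= −77.99 dBm → −78.0 dBm

−78.0 dBm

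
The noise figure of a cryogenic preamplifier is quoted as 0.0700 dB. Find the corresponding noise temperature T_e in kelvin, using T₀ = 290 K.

F = 10^(0.0700/10) = 1.01625
T_e = (F − 1)·T₀ = (1.01625 − 1) × 290 = 4.71 K

4.71 K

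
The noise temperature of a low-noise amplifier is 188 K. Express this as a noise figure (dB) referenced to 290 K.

2.17 dB

F = 1 + T_e/T₀ = 1 + 188/290 = 1.64828
NF = 10 log₁₀(1.64828) = 2.17 dB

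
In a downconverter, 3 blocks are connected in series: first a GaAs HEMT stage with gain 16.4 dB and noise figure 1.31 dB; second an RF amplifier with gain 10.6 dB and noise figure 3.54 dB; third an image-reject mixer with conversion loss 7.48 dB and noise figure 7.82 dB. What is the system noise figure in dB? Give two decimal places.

1.43 dB

Convert to linear (a loss of L dB is a gain of −L dB): F_i = 10^(NF_i/10), G_i = 10^(G_i,dB/10)
  Stage 1: F_1 = 10^(1.31/10) = 1.352, G_1 = 10^(16.4/10) = 43.65
  Stage 2: F_2 = 10^(3.54/10) = 2.259, G_2 = 10^(10.6/10) = 11.48
  Stage 3: F_3 = 10^(7.82/10) = 6.053, G_3 = 10^(−7.48/10) = 0.1786
Friis cascade:
  F = 1.352 + (2.259 − 1)/43.65 + (6.053 − 1)/501.2 = 1.391
NF = 10 log₁₀(1.391) = 1.43 dB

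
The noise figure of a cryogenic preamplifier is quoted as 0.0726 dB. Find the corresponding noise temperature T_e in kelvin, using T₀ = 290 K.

4.89 K

F = 10^(0.0726/10) = 1.01686
T_e = (F − 1)·T₀ = (1.01686 − 1) × 290 = 4.89 K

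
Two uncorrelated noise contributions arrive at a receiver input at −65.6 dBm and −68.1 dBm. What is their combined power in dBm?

−63.7 dBm

Convert to linear, add, convert back:
P₁ = 2.75×10⁻¹⁰ W, P₂ = 1.55×10⁻¹⁰ W
P_tot = 4.30×10⁻¹⁰ W → 10 log₁₀(P_tot / 10⁻³) = −63.7 dBm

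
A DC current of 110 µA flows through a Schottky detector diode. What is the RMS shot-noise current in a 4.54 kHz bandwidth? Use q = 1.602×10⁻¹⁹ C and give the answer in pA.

400 pA

I_n = √(2qI·B)
2qI·B = 2 × 1.602×10⁻¹⁹ × 1.10×10⁻⁴ × 4.54×10³ = 1.60×10⁻¹⁹ A²
I_n = √(1.60×10⁻¹⁹) = 4.00×10⁻¹⁰ A = 400 pA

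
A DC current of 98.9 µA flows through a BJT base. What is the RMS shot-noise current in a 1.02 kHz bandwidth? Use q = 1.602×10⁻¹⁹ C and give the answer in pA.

I_n = √(2qI·B)
2qI·B = 2 × 1.602×10⁻¹⁹ × 9.89×10⁻⁵ × 1.02×10³ = 3.23×10⁻²⁰ A²
I_n = √(3.23×10⁻²⁰) = 1.80×10⁻¹⁰ A = 180 pA

180 pA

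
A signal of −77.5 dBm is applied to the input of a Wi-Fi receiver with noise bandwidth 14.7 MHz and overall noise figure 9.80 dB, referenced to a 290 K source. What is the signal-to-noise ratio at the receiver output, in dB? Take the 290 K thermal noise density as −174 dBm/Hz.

Noise floor: N = −174 + 10 log₁₀(B) + NF
10 log₁₀(1.47×10⁷) = 71.67 dB
N = −174 + 71.67 + 9.80 = −92.53 dBm
SNR = P_sig − N = −77.5 − (−92.53) = 15.03 dB → 15.0 dB

15.0 dB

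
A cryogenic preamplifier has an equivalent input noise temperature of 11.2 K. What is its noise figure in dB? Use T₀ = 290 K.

F = 1 + T_e/T₀ = 1 + 11.2/290 = 1.03862
NF = 10 log₁₀(1.03862) = 0.165 dB

0.165 dB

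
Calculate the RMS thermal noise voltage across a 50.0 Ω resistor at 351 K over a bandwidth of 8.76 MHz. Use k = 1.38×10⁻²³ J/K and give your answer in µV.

2.91 µV

V_n = √(4kTRB)
4kTRB = 4 × 1.38×10⁻²³ × 351 × 5.00×10¹ × 8.76×10⁶ = 8.49×10⁻¹² V²
V_n = √(8.49×10⁻¹²) = 2.91×10⁻⁶ V = 2.91 µV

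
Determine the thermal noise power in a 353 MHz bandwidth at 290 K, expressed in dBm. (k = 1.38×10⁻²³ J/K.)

−88.5 dBm

P_n = kTB = 1.38×10⁻²³ × 290 × 3.53×10⁸ = 1.41×10⁻¹² W
In dBm: 10 log₁₀(1.41×10⁻¹² / 10⁻³) = −88.5 dBm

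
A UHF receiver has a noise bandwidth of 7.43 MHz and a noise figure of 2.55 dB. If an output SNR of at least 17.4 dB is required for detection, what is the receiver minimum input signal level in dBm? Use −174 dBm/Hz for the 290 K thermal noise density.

−85.3 dBm

Sensitivity = −174 + 10 log₁₀(B) + NF + SNR_min
= −174 + 68.71 + 2.55 + 17.4
= −85.34 dBm → −85.3 dBm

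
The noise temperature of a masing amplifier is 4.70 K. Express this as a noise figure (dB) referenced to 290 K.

F = 1 + T_e/T₀ = 1 + 4.70/290 = 1.01621
NF = 10 log₁₀(1.01621) = 0.070 dB

0.070 dB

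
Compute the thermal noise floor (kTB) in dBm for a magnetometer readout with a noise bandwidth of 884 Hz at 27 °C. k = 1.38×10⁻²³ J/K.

T = 27 °C + 273.15 = 300.15 K
P_n = kTB = 1.38×10⁻²³ × 300.15 × 8.84×10² = 3.66×10⁻¹⁸ W
In dBm: 10 log₁₀(3.66×10⁻¹⁸ / 10⁻³) = −144.4 dBm

−144.4 dBm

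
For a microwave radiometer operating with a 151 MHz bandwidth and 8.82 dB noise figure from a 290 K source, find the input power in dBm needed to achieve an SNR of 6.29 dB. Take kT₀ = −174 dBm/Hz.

−77.1 dBm

Sensitivity = −174 + 10 log₁₀(B) + NF + SNR_min
= −174 + 81.79 + 8.82 + 6.29
= −77.10 dBm → −77.1 dBm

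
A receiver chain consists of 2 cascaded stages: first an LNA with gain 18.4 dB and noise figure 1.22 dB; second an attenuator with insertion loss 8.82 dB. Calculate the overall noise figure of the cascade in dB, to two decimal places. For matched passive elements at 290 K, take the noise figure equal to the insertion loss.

1.52 dB

Convert to linear (a loss of L dB is a gain of −L dB): F_i = 10^(NF_i/10), G_i = 10^(G_i,dB/10)
  Stage 1: F_1 = 10^(1.22/10) = 1.324, G_1 = 10^(18.4/10) = 69.18
  Stage 2: F_2 = 10^(8.82/10) = 7.621, G_2 = 10^(−8.82/10) = 0.1312
Friis cascade:
  F = 1.324 + (7.621 − 1)/69.18 = 1.420
NF = 10 log₁₀(1.420) = 1.52 dB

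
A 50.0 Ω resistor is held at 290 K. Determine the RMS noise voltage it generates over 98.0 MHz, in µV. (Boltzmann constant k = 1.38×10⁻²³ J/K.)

V_n = √(4kTRB)
4kTRB = 4 × 1.38×10⁻²³ × 290 × 5.00×10¹ × 9.80×10⁷ = 7.84×10⁻¹¹ V²
V_n = √(7.84×10⁻¹¹) = 8.86×10⁻⁶ V = 8.86 µV

8.86 µV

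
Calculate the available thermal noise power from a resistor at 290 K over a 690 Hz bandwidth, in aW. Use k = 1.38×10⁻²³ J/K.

P_n = kTB = 1.38×10⁻²³ × 290 × 6.90×10² = 2.76×10⁻¹⁸ W = 2.76 aW

2.76 aW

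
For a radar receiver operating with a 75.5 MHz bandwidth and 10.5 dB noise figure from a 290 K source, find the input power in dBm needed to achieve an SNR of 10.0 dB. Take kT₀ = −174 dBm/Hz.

Sensitivity = −174 + 10 log₁₀(B) + NF + SNR_min
= −174 + 78.78 + 10.5 + 10.0
= −74.72 dBm → −74.7 dBm

−74.7 dBm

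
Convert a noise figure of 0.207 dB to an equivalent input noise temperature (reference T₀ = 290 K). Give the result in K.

F = 10^(0.207/10) = 1.04882
T_e = (F − 1)·T₀ = (1.04882 − 1) × 290 = 14.2 K

14.2 K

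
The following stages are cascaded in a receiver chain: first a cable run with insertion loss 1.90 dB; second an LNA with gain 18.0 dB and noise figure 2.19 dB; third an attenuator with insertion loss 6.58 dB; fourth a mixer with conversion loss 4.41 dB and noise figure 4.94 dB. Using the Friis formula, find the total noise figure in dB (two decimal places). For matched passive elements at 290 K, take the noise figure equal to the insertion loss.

Convert to linear (a loss of L dB is a gain of −L dB): F_i = 10^(NF_i/10), G_i = 10^(G_i,dB/10)
  Stage 1: F_1 = 10^(1.90/10) = 1.549, G_1 = 10^(−1.90/10) = 0.6457
  Stage 2: F_2 = 10^(2.19/10) = 1.656, G_2 = 10^(18.0/10) = 63.10
  Stage 3: F_3 = 10^(6.58/10) = 4.550, G_3 = 10^(−6.58/10) = 0.2198
  Stage 4: F_4 = 10^(4.94/10) = 3.119, G_4 = 10^(−4.41/10) = 0.3622
Friis cascade:
  F = 1.549 + (1.656 − 1)/0.6457 + (4.550 − 1)/40.74 + (3.119 − 1)/8.954 = 2.888
NF = 10 log₁₀(2.888) = 4.61 dB

4.61 dB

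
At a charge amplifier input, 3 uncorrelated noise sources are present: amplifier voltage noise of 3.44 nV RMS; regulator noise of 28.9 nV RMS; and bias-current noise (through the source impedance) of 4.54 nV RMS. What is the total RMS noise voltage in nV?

Uncorrelated sources add in power (mean-square): V_tot = √(ΣV_i²)
V_tot = √[(3.44×10⁻⁹)² + (2.89×10⁻⁸)² + (4.54×10⁻⁹)²] = 2.95×10⁻⁸ V = 29.5 nV

29.5 nV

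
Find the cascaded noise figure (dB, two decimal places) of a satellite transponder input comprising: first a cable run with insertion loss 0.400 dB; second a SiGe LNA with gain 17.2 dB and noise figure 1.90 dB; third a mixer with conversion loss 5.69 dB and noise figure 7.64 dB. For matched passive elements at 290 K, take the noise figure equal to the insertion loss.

Convert to linear (a loss of L dB is a gain of −L dB): F_i = 10^(NF_i/10), G_i = 10^(G_i,dB/10)
  Stage 1: F_1 = 10^(0.400/10) = 1.096, G_1 = 10^(−0.400/10) = 0.9120
  Stage 2: F_2 = 10^(1.90/10) = 1.549, G_2 = 10^(17.2/10) = 52.48
  Stage 3: F_3 = 10^(7.64/10) = 5.808, G_3 = 10^(−5.69/10) = 0.2698
Friis cascade:
  F = 1.096 + (1.549 − 1)/0.9120 + (5.808 − 1)/47.86 = 1.799
NF = 10 log₁₀(1.799) = 2.55 dB

2.55 dB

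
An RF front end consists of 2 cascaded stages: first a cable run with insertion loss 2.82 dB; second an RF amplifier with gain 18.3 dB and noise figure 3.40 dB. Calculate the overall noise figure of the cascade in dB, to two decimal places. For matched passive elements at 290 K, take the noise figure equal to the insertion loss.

Convert to linear (a loss of L dB is a gain of −L dB): F_i = 10^(NF_i/10), G_i = 10^(G_i,dB/10)
  Stage 1: F_1 = 10^(2.82/10) = 1.914, G_1 = 10^(−2.82/10) = 0.5224
  Stage 2: F_2 = 10^(3.40/10) = 2.188, G_2 = 10^(18.3/10) = 67.61
Friis cascade:
  F = 1.914 + (2.188 − 1)/0.5224 = 4.188
NF = 10 log₁₀(4.188) = 6.22 dB

6.22 dB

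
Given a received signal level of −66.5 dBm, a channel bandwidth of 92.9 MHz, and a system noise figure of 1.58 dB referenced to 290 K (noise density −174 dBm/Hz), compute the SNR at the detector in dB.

Noise floor: N = −174 + 10 log₁₀(B) + NF
10 log₁₀(9.29×10⁷) = 79.68 dB
N = −174 + 79.68 + 1.58 = −92.74 dBm
SNR = P_sig − N = −66.5 − (−92.74) = 26.24 dB → 26.2 dB

26.2 dB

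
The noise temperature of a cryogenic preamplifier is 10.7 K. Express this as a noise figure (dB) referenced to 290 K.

0.157 dB

F = 1 + T_e/T₀ = 1 + 10.7/290 = 1.0369
NF = 10 log₁₀(1.0369) = 0.157 dB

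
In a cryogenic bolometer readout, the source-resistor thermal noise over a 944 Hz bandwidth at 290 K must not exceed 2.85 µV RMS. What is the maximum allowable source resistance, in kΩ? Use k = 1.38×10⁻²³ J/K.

Johnson–Nyquist: V_n = √(4kTRB) ⇒ R = V_n² / (4kTB)
4kTB = 4 × 1.38×10⁻²³ × 290 × 9.44×10² = 1.51×10⁻¹⁷
R = (2.85×10⁻⁶)² / 1.51×10⁻¹⁷ = 5.38×10⁵ Ω = 538 kΩ

538 kΩ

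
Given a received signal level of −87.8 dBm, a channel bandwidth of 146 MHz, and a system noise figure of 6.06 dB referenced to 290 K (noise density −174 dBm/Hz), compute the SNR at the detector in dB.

Noise floor: N = −174 + 10 log₁₀(B) + NF
10 log₁₀(1.46×10⁸) = 81.64 dB
N = −174 + 81.64 + 6.06 = −86.30 dBm
SNR = P_sig − N = −87.8 − (−86.30) = −1.50 dB → −1.5 dB

−1.5 dB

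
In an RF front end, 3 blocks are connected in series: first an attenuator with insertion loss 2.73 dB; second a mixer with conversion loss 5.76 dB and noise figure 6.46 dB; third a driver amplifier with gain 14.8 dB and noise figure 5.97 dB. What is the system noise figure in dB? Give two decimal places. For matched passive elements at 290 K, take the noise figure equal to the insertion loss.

14.65 dB

Convert to linear (a loss of L dB is a gain of −L dB): F_i = 10^(NF_i/10), G_i = 10^(G_i,dB/10)
  Stage 1: F_1 = 10^(2.73/10) = 1.875, G_1 = 10^(−2.73/10) = 0.5333
  Stage 2: F_2 = 10^(6.46/10) = 4.426, G_2 = 10^(−5.76/10) = 0.2655
  Stage 3: F_3 = 10^(5.97/10) = 3.954, G_3 = 10^(14.8/10) = 30.20
Friis cascade:
  F = 1.875 + (4.426 − 1)/0.5333 + (3.954 − 1)/0.1416 = 29.16
NF = 10 log₁₀(29.16) = 14.65 dB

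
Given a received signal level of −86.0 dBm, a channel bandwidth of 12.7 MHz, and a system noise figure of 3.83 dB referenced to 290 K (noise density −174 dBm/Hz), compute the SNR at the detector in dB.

Noise floor: N = −174 + 10 log₁₀(B) + NF
10 log₁₀(1.27×10⁷) = 71.04 dB
N = −174 + 71.04 + 3.83 = −99.13 dBm
SNR = P_sig − N = −86.0 − (−99.13) = 13.13 dB → 13.1 dB

13.1 dB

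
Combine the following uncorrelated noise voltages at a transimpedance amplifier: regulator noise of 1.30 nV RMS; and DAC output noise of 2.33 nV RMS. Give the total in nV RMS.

Uncorrelated sources add in power (mean-square): V_tot = √(ΣV_i²)
V_tot = √[(1.30×10⁻⁹)² + (2.33×10⁻⁹)²] = 2.67×10⁻⁹ V = 2.67 nV

2.67 nV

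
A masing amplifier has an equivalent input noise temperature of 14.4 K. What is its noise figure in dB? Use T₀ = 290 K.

0.210 dB

F = 1 + T_e/T₀ = 1 + 14.4/290 = 1.04966
NF = 10 log₁₀(1.04966) = 0.210 dB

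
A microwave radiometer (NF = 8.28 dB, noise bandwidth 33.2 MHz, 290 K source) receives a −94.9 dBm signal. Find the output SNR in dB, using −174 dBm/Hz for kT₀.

−4.4 dB

Noise floor: N = −174 + 10 log₁₀(B) + NF
10 log₁₀(3.32×10⁷) = 75.21 dB
N = −174 + 75.21 + 8.28 = −90.51 dBm
SNR = P_sig − N = −94.9 − (−90.51) = −4.39 dB → −4.4 dB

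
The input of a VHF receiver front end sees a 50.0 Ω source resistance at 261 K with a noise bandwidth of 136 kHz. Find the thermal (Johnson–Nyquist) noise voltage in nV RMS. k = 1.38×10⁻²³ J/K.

V_n = √(4kTRB)
4kTRB = 4 × 1.38×10⁻²³ × 261 × 5.00×10¹ × 1.36×10⁵ = 9.80×10⁻¹⁴ V²
V_n = √(9.80×10⁻¹⁴) = 3.13×10⁻⁷ V = 313 nV

313 nV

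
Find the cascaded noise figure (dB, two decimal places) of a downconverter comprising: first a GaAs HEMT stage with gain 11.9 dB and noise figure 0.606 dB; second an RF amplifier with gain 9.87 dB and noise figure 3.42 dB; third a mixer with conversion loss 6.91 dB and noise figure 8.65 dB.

Convert to linear (a loss of L dB is a gain of −L dB): F_i = 10^(NF_i/10), G_i = 10^(G_i,dB/10)
  Stage 1: F_1 = 10^(0.606/10) = 1.150, G_1 = 10^(11.9/10) = 15.49
  Stage 2: F_2 = 10^(3.42/10) = 2.198, G_2 = 10^(9.87/10) = 9.705
  Stage 3: F_3 = 10^(8.65/10) = 7.328, G_3 = 10^(−6.91/10) = 0.2037
Friis cascade:
  F = 1.150 + (2.198 − 1)/15.49 + (7.328 − 1)/150.3 = 1.269
NF = 10 log₁₀(1.269) = 1.04 dB

1.04 dB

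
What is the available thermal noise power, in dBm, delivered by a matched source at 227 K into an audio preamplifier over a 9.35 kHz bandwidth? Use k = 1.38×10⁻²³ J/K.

−135.3 dBm

P_n = kTB = 1.38×10⁻²³ × 227 × 9.35×10³ = 2.93×10⁻¹⁷ W
In dBm: 10 log₁₀(2.93×10⁻¹⁷ / 10⁻³) = −135.3 dBm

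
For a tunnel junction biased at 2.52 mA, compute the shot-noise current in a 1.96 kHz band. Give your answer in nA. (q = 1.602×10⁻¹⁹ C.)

1.26 nA

I_n = √(2qI·B)
2qI·B = 2 × 1.602×10⁻¹⁹ × 2.52×10⁻³ × 1.96×10³ = 1.58×10⁻¹⁸ A²
I_n = √(1.58×10⁻¹⁸) = 1.26×10⁻⁹ A = 1.26 nA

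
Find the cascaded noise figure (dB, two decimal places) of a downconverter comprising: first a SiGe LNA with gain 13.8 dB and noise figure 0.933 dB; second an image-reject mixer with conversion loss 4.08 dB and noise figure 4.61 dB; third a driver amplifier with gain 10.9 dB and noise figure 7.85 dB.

Convert to linear (a loss of L dB is a gain of −L dB): F_i = 10^(NF_i/10), G_i = 10^(G_i,dB/10)
  Stage 1: F_1 = 10^(0.933/10) = 1.240, G_1 = 10^(13.8/10) = 23.99
  Stage 2: F_2 = 10^(4.61/10) = 2.891, G_2 = 10^(−4.08/10) = 0.3908
  Stage 3: F_3 = 10^(7.85/10) = 6.095, G_3 = 10^(10.9/10) = 12.30
Friis cascade:
  F = 1.240 + (2.891 − 1)/23.99 + (6.095 − 1)/9.376 = 1.862
NF = 10 log₁₀(1.862) = 2.70 dB

2.70 dB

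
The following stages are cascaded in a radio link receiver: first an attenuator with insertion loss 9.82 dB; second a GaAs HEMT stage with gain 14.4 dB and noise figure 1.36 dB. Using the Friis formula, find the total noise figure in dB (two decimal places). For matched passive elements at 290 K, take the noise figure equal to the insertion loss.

Convert to linear (a loss of L dB is a gain of −L dB): F_i = 10^(NF_i/10), G_i = 10^(G_i,dB/10)
  Stage 1: F_1 = 10^(9.82/10) = 9.594, G_1 = 10^(−9.82/10) = 0.1042
  Stage 2: F_2 = 10^(1.36/10) = 1.368, G_2 = 10^(14.4/10) = 27.54
Friis cascade:
  F = 9.594 + (1.368 − 1)/0.1042 = 13.12
NF = 10 log₁₀(13.12) = 11.18 dB

11.18 dB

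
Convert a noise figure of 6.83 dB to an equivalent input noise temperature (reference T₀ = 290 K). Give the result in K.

F = 10^(6.83/10) = 4.81948
T_e = (F − 1)·T₀ = (4.81948 − 1) × 290 = 1108 K

1108 K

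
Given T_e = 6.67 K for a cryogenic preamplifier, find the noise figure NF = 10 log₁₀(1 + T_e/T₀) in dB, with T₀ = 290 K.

F = 1 + T_e/T₀ = 1 + 6.67/290 = 1.023
NF = 10 log₁₀(1.023) = 0.099 dB

0.099 dB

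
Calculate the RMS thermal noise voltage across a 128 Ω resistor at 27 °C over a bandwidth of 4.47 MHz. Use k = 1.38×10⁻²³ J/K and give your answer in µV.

T = 27 °C + 273.15 = 300.15 K
V_n = √(4kTRB)
4kTRB = 4 × 1.38×10⁻²³ × 300.15 × 1.28×10² × 4.47×10⁶ = 9.48×10⁻¹² V²
V_n = √(9.48×10⁻¹²) = 3.08×10⁻⁶ V = 3.08 µV

3.08 µV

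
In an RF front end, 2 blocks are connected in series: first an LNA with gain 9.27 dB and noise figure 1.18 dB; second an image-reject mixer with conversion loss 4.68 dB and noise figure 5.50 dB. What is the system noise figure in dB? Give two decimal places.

Convert to linear (a loss of L dB is a gain of −L dB): F_i = 10^(NF_i/10), G_i = 10^(G_i,dB/10)
  Stage 1: F_1 = 10^(1.18/10) = 1.312, G_1 = 10^(9.27/10) = 8.453
  Stage 2: F_2 = 10^(5.50/10) = 3.548, G_2 = 10^(−4.68/10) = 0.3404
Friis cascade:
  F = 1.312 + (3.548 − 1)/8.453 = 1.614
NF = 10 log₁₀(1.614) = 2.08 dB

2.08 dB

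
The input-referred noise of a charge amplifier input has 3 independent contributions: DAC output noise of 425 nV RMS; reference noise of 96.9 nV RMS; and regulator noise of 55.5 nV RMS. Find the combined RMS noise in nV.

Uncorrelated sources add in power (mean-square): V_tot = √(ΣV_i²)
V_tot = √[(4.25×10⁻⁷)² + (9.69×10⁻⁸)² + (5.55×10⁻⁸)²] = 4.39×10⁻⁷ V = 439 nV

439 nV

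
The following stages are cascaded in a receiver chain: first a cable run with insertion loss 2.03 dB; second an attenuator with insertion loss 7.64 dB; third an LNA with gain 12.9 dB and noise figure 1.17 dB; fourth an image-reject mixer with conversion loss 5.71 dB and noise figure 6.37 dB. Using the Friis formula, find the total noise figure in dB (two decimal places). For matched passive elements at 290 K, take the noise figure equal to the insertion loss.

11.37 dB

Convert to linear (a loss of L dB is a gain of −L dB): F_i = 10^(NF_i/10), G_i = 10^(G_i,dB/10)
  Stage 1: F_1 = 10^(2.03/10) = 1.596, G_1 = 10^(−2.03/10) = 0.6266
  Stage 2: F_2 = 10^(7.64/10) = 5.808, G_2 = 10^(−7.64/10) = 0.1722
  Stage 3: F_3 = 10^(1.17/10) = 1.309, G_3 = 10^(12.9/10) = 19.50
  Stage 4: F_4 = 10^(6.37/10) = 4.335, G_4 = 10^(−5.71/10) = 0.2685
Friis cascade:
  F = 1.596 + (5.808 − 1)/0.6266 + (1.309 − 1)/0.1079 + (4.335 − 1)/2.104 = 13.72
NF = 10 log₁₀(13.72) = 11.37 dB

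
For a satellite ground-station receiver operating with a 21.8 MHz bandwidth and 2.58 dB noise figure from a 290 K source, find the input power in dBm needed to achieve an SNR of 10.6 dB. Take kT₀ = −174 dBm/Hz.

Sensitivity = −174 + 10 log₁₀(B) + NF + SNR_min
= −174 + 73.38 + 2.58 + 10.6
= −87.44 dBm → −87.4 dBm

−87.4 dBm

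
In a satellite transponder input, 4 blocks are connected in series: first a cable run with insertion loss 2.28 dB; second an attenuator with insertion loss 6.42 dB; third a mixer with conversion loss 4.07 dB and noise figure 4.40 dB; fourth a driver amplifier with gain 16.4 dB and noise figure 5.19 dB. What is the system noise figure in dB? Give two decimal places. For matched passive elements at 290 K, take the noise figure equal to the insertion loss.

18.06 dB

Convert to linear (a loss of L dB is a gain of −L dB): F_i = 10^(NF_i/10), G_i = 10^(G_i,dB/10)
  Stage 1: F_1 = 10^(2.28/10) = 1.690, G_1 = 10^(−2.28/10) = 0.5916
  Stage 2: F_2 = 10^(6.42/10) = 4.385, G_2 = 10^(−6.42/10) = 0.2280
  Stage 3: F_3 = 10^(4.40/10) = 2.754, G_3 = 10^(−4.07/10) = 0.3917
  Stage 4: F_4 = 10^(5.19/10) = 3.304, G_4 = 10^(16.4/10) = 43.65
Friis cascade:
  F = 1.690 + (4.385 − 1)/0.5916 + (2.754 − 1)/0.1349 + (3.304 − 1)/0.05284 = 64.01
NF = 10 log₁₀(64.01) = 18.06 dB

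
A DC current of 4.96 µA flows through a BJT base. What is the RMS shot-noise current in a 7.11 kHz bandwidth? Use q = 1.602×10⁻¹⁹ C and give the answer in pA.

106 pA

I_n = √(2qI·B)
2qI·B = 2 × 1.602×10⁻¹⁹ × 4.96×10⁻⁶ × 7.11×10³ = 1.13×10⁻²⁰ A²
I_n = √(1.13×10⁻²⁰) = 1.06×10⁻¹⁰ A = 106 pA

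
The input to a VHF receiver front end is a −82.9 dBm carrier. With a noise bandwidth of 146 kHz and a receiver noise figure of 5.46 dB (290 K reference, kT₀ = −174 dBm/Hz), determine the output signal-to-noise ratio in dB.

Noise floor: N = −174 + 10 log₁₀(B) + NF
10 log₁₀(1.46×10⁵) = 51.64 dB
N = −174 + 51.64 + 5.46 = −116.90 dBm
SNR = P_sig − N = −82.9 − (−116.90) = 34.00 dB → 34.0 dB

34.0 dB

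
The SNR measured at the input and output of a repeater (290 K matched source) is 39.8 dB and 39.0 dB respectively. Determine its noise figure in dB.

0.8 dB

NF (dB) = SNR_in(dB) − SNR_out(dB) when the source is at T₀
NF = 39.8 − 39.0 = 0.8 dB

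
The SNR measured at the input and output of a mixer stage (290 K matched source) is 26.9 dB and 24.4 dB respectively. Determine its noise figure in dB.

NF (dB) = SNR_in(dB) − SNR_out(dB) when the source is at T₀
NF = 26.9 − 24.4 = 2.5 dB

2.5 dB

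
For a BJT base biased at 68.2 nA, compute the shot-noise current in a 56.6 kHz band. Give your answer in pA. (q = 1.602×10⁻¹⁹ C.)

35.2 pA

I_n = √(2qI·B)
2qI·B = 2 × 1.602×10⁻¹⁹ × 6.82×10⁻⁸ × 5.66×10⁴ = 1.24×10⁻²¹ A²
I_n = √(1.24×10⁻²¹) = 3.52×10⁻¹¹ A = 35.2 pA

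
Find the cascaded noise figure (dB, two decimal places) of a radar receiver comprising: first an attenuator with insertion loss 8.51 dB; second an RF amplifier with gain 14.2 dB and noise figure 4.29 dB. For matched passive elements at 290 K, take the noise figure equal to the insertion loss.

12.80 dB

Convert to linear (a loss of L dB is a gain of −L dB): F_i = 10^(NF_i/10), G_i = 10^(G_i,dB/10)
  Stage 1: F_1 = 10^(8.51/10) = 7.096, G_1 = 10^(−8.51/10) = 0.1409
  Stage 2: F_2 = 10^(4.29/10) = 2.685, G_2 = 10^(14.2/10) = 26.30
Friis cascade:
  F = 7.096 + (2.685 − 1)/0.1409 = 19.05
NF = 10 log₁₀(19.05) = 12.80 dB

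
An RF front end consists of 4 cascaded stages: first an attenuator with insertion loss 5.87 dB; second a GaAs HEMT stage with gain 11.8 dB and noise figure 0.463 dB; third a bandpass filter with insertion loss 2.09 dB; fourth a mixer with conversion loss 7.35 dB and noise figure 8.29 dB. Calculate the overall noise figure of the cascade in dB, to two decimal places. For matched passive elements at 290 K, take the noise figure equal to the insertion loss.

8.34 dB

Convert to linear (a loss of L dB is a gain of −L dB): F_i = 10^(NF_i/10), G_i = 10^(G_i,dB/10)
  Stage 1: F_1 = 10^(5.87/10) = 3.864, G_1 = 10^(−5.87/10) = 0.2588
  Stage 2: F_2 = 10^(0.463/10) = 1.112, G_2 = 10^(11.8/10) = 15.14
  Stage 3: F_3 = 10^(2.09/10) = 1.618, G_3 = 10^(−2.09/10) = 0.6180
  Stage 4: F_4 = 10^(8.29/10) = 6.745, G_4 = 10^(−7.35/10) = 0.1841
Friis cascade:
  F = 3.864 + (1.112 − 1)/0.2588 + (1.618 − 1)/3.917 + (6.745 − 1)/2.421 = 6.829
NF = 10 log₁₀(6.829) = 8.34 dB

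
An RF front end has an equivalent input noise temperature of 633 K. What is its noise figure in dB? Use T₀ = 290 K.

F = 1 + T_e/T₀ = 1 + 633/290 = 3.18276
NF = 10 log₁₀(3.18276) = 5.03 dB

5.03 dB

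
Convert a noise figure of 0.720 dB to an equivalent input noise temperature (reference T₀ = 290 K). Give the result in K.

F = 10^(0.720/10) = 1.18032
T_e = (F − 1)·T₀ = (1.18032 − 1) × 290 = 52.3 K

52.3 K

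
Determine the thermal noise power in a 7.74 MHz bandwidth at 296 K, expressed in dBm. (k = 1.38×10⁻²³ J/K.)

P_n = kTB = 1.38×10⁻²³ × 296 × 7.74×10⁶ = 3.16×10⁻¹⁴ W
In dBm: 10 log₁₀(3.16×10⁻¹⁴ / 10⁻³) = −105.0 dBm

−105.0 dBm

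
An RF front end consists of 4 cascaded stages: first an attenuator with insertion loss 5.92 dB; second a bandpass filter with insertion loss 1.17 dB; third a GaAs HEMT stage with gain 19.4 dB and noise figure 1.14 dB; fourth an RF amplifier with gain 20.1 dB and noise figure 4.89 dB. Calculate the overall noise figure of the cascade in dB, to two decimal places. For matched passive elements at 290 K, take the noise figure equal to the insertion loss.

Convert to linear (a loss of L dB is a gain of −L dB): F_i = 10^(NF_i/10), G_i = 10^(G_i,dB/10)
  Stage 1: F_1 = 10^(5.92/10) = 3.908, G_1 = 10^(−5.92/10) = 0.2559
  Stage 2: F_2 = 10^(1.17/10) = 1.309, G_2 = 10^(−1.17/10) = 0.7638
  Stage 3: F_3 = 10^(1.14/10) = 1.300, G_3 = 10^(19.4/10) = 87.10
  Stage 4: F_4 = 10^(4.89/10) = 3.083, G_4 = 10^(20.1/10) = 102.3
Friis cascade:
  F = 3.908 + (1.309 − 1)/0.2559 + (1.300 − 1)/0.1954 + (3.083 − 1)/17.02 = 6.775
NF = 10 log₁₀(6.775) = 8.31 dB

8.31 dB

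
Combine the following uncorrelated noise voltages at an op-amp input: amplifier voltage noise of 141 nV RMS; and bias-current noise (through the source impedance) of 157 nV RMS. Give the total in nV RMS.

211 nV

Uncorrelated sources add in power (mean-square): V_tot = √(ΣV_i²)
V_tot = √[(1.41×10⁻⁷)² + (1.57×10⁻⁷)²] = 2.11×10⁻⁷ V = 211 nV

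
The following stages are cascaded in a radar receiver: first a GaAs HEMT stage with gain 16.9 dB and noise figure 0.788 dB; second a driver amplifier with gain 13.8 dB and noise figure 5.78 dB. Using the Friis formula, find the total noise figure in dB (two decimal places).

0.99 dB

Convert to linear (a loss of L dB is a gain of −L dB): F_i = 10^(NF_i/10), G_i = 10^(G_i,dB/10)
  Stage 1: F_1 = 10^(0.788/10) = 1.199, G_1 = 10^(16.9/10) = 48.98
  Stage 2: F_2 = 10^(5.78/10) = 3.784, G_2 = 10^(13.8/10) = 23.99
Friis cascade:
  F = 1.199 + (3.784 − 1)/48.98 = 1.256
NF = 10 log₁₀(1.256) = 0.99 dB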